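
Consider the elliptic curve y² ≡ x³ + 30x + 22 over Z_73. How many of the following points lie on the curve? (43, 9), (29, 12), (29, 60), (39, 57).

2

(43, 9): 9² ≡ 8, rhs ≡ 8 → on.
(29, 12): 12² ≡ 71, rhs ≡ 23 → off.
(29, 60): 60² ≡ 23, rhs ≡ 23 → on.
(39, 57): 57² ≡ 37, rhs ≡ 67 → off.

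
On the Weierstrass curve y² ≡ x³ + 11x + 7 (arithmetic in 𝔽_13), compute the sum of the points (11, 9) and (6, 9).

(11, 9) + (6, 9). λ = (9 - 9)/(6 - 11) ≡ 0/8 mod 13. 8⁻¹ ≡ 5 (mod 13) since 8·5 = 40 ≡ 1, so λ ≡ 0.
  x = λ² - 11 - 6 = 0 - 17 ≡ 9; y = λ·(11 - 9) - 9 ≡ 4. → (9, 4)

(9, 4)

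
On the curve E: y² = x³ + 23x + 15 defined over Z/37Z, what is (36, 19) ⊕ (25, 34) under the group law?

(36, 19) + (25, 34). λ = (34 - 19)/(25 - 36) ≡ 15/26 mod 37. 26⁻¹ ≡ 10 (mod 37) since 26·10 = 260 ≡ 1, so λ ≡ 2.
  x = λ² - 36 - 25 = 4 - 61 ≡ 17; y = λ·(36 - 17) - 19 ≡ 19. → (17, 19)

(17, 19)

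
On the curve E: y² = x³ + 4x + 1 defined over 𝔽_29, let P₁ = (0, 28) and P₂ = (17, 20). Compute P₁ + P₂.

(6, 26)

(0, 28) + (17, 20). λ = (20 - 28)/(17 - 0) ≡ 21/17 mod 29. 17⁻¹ ≡ 12 (mod 29) since 17·12 = 204 ≡ 1, so λ ≡ 20.
  x = λ² - 0 - 17 = 400 - 17 ≡ 6; y = λ·(0 - 6) - 28 ≡ 26. → (6, 26)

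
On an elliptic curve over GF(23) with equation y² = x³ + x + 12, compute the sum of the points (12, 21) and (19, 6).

(21, 18)

(12, 21) + (19, 6). λ = (6 - 21)/(19 - 12) ≡ 8/7 mod 23. 7⁻¹ ≡ 10 (mod 23), so λ ≡ 11.
  x = λ² - 12 - 19 = 121 - 31 ≡ 21; y = λ·(12 - 21) - 21 ≡ 18. → (21, 18)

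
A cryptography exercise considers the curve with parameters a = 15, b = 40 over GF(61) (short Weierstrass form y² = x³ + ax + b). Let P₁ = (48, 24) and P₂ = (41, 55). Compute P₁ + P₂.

(48, 24) + (41, 55). λ = (55 - 24)/(41 - 48) ≡ 31/54 mod 61. 54⁻¹ ≡ 26 (mod 61), so λ ≡ 13.
  x = λ² - 48 - 41 = 169 - 89 ≡ 19; y = λ·(48 - 19) - 24 ≡ 48. → (19, 48)

(19, 48)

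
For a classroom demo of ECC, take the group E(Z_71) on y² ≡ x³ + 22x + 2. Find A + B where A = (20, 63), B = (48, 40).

(20, 63) + (48, 40). λ = (40 - 63)/(48 - 20) ≡ 48/28 mod 71. 28⁻¹ ≡ 33 (mod 71), so λ ≡ 22.
  x = λ² - 20 - 48 = 484 - 68 ≡ 61; y = λ·(20 - 61) - 63 ≡ 29. → (61, 29)

(61, 29)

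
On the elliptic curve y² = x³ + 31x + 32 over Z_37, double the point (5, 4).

tangent at (5, 4): λ = (3·5² + 31)/(2·4) ≡ 32/8. 8⁻¹ ≡ 14 (mod 37), so λ ≡ 32·14 ≡ 4.
  x = λ² - 5 - 5 = 16 - 10 ≡ 6; y = λ·(5 - 6) - 4 ≡ 29. → (6, 29)

(6, 29)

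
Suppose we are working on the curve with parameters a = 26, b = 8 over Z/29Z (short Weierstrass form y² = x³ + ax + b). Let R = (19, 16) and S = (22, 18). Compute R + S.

(11, 28)

(19, 16) + (22, 18). λ = (18 - 16)/(22 - 19) ≡ 2/3 mod 29. 3⁻¹ ≡ 10 (mod 29) since 3·10 = 30 ≡ 1, so λ ≡ 20.
  x = λ² - 19 - 22 = 400 - 41 ≡ 11; y = λ·(19 - 11) - 16 ≡ 28. → (11, 28)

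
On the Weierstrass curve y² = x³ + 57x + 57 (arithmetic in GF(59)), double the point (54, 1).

(0, 23)

tangent at (54, 1): λ = (3·54² + 57)/(2·1) ≡ 14/2. 2⁻¹ ≡ 30 (mod 59), so λ ≡ 14·30 ≡ 7.
  x = λ² - 54 - 54 = 49 - 108 ≡ 0; y = λ·(54 - 0) - 1 ≡ 23. → (0, 23)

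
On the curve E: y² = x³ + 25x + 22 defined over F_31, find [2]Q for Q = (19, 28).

(12, 2)

tangent at (19, 28): λ = (3·19² + 25)/(2·28) ≡ 23/25. 25⁻¹ ≡ 5 (mod 31) since 25·5 = 125 ≡ 1, so λ ≡ 23·5 ≡ 22.
  x = λ² - 19 - 19 = 484 - 38 ≡ 12; y = λ·(19 - 12) - 28 ≡ 2. → (12, 2)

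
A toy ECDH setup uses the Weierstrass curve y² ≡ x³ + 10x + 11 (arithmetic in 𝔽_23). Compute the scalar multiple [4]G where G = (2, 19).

Repeated addition: build up to 4G.
2G: tangent at (2, 19): λ = (3·2² + 10)/(2·19) ≡ 22/15. 15⁻¹ ≡ 20 (mod 23) since 15·20 = 300 ≡ 1, so λ ≡ 22·20 ≡ 3.
  x = λ² - 2 - 2 = 9 - 4 ≡ 5; y = λ·(2 - 5) - 19 ≡ 18. → (5, 18)
3G: (5, 18) + (2, 19). λ = (19 - 18)/(2 - 5) ≡ 1/20 mod 23. 20⁻¹ ≡ 15 (mod 23), so λ ≡ 15.
  x = λ² - 5 - 2 = 225 - 7 ≡ 11; y = λ·(5 - 11) - 18 ≡ 7. → (11, 7)
4G: (11, 7) + (2, 19). λ = (19 - 7)/(2 - 11) ≡ 12/14 mod 23. 14⁻¹ ≡ 5 (mod 23), so λ ≡ 14.
  x = λ² - 11 - 2 = 196 - 13 ≡ 22; y = λ·(11 - 22) - 7 ≡ 0. → (22, 0)

(22, 0)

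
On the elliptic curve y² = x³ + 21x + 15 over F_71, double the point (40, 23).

(23, 13)

tangent at (40, 23): λ = (3·40² + 21)/(2·23) ≡ 64/46. 46⁻¹ ≡ 17 (mod 71), so λ ≡ 64·17 ≡ 23.
  x = λ² - 40 - 40 = 529 - 80 ≡ 23; y = λ·(40 - 23) - 23 ≡ 13. → (23, 13)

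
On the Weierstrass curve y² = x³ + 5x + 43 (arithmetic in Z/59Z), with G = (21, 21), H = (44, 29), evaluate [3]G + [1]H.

(21, 21)

First 3G:
Repeated addition: build up to 3G.
2G: tangent at (21, 21): λ = (3·21² + 5)/(2·21) ≡ 30/42. 42⁻¹ ≡ 52 (mod 59), so λ ≡ 30·52 ≡ 26.
  x = λ² - 21 - 21 = 676 - 42 ≡ 44; y = λ·(21 - 44) - 21 ≡ 30. → (44, 30)
3G: (44, 30) + (21, 21). λ = (21 - 30)/(21 - 44) ≡ 50/36 mod 59. 36⁻¹ ≡ 41 (mod 59) since 36·41 = 1476 ≡ 1, so λ ≡ 44.
  x = λ² - 44 - 21 = 1936 - 65 ≡ 42; y = λ·(44 - 42) - 30 ≡ 58. → (42, 58)
3G = (42, 58).
Finally 3G + H:
(42, 58) + (44, 29). λ = (29 - 58)/(44 - 42) ≡ 30/2 mod 59. 2⁻¹ ≡ 30 (mod 59), so λ ≡ 15.
  x = λ² - 42 - 44 = 225 - 86 ≡ 21; y = λ·(42 - 21) - 58 ≡ 21. → (21, 21)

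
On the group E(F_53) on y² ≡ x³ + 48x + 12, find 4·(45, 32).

Write Q = (45, 32).
Repeated addition: build up to 4Q.
2Q: tangent at (45, 32): λ = (3·45² + 48)/(2·32) ≡ 28/11. 11⁻¹ ≡ 29 (mod 53) since 11·29 = 319 ≡ 1, so λ ≡ 28·29 ≡ 17.
  x = λ² - 45 - 45 = 289 - 90 ≡ 40; y = λ·(45 - 40) - 32 ≡ 0. → (40, 0)
3Q: (40, 0) + (45, 32). λ = (32 - 0)/(45 - 40) ≡ 32/5 mod 53. 5⁻¹ ≡ 32 (mod 53) since 5·32 = 160 ≡ 1, so λ ≡ 17.
  x = λ² - 40 - 45 = 289 - 85 ≡ 45; y = λ·(40 - 45) - 0 ≡ 21. → (45, 21)
4Q: (45, 21) + (45, 32): same x and y₁ ≡ -y₂, so the sum is ∞.

O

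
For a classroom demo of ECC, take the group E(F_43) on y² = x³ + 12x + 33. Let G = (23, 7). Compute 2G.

tangent at (23, 7): λ = (3·23² + 12)/(2·7) ≡ 8/14. 14⁻¹ ≡ 40 (mod 43) since 14·40 = 560 ≡ 1, so λ ≡ 8·40 ≡ 19.
  x = λ² - 23 - 23 = 361 - 46 ≡ 14; y = λ·(23 - 14) - 7 ≡ 35. → (14, 35)

(14, 35)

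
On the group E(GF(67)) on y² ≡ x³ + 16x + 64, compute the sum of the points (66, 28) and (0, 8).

(66, 39)

(66, 28) + (0, 8). λ = (8 - 28)/(0 - 66) ≡ 47/1 mod 67. 1⁻¹ ≡ 1 (mod 67), so λ ≡ 47.
  x = λ² - 66 - 0 = 2209 - 66 ≡ 66; y = λ·(66 - 66) - 28 ≡ 39. → (66, 39)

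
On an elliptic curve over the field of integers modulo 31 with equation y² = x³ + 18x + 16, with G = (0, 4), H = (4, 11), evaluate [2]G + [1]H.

(3, 2)

First 2G:
Repeated addition: build up to 2G.
2G: tangent at (0, 4): λ = (3·0² + 18)/(2·4) ≡ 18/8. 8⁻¹ ≡ 4 (mod 31) since 8·4 = 32 ≡ 1, so λ ≡ 18·4 ≡ 10.
  x = λ² - 0 - 0 = 100 - 0 ≡ 7; y = λ·(0 - 7) - 4 ≡ 19. → (7, 19)
2G = (7, 19).
Finally 2G + H:
(7, 19) + (4, 11). λ = (11 - 19)/(4 - 7) ≡ 23/28 mod 31. 28⁻¹ ≡ 10 (mod 31) since 28·10 = 280 ≡ 1, so λ ≡ 13.
  x = λ² - 7 - 4 = 169 - 11 ≡ 3; y = λ·(7 - 3) - 19 ≡ 2. → (3, 2)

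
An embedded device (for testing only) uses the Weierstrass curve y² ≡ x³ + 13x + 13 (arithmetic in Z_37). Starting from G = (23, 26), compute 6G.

Double-and-add on 6 = (110)₂. Start with G = (23, 26) for the leading 1-bit.
double: tangent at (23, 26): λ = (3·23² + 13)/(2·26) ≡ 9/15. 15⁻¹ ≡ 5 (mod 37), so λ ≡ 9·5 ≡ 8.
  x = λ² - 23 - 23 = 64 - 46 ≡ 18; y = λ·(23 - 18) - 26 ≡ 14. → (18, 14)
add G: (18, 14) + (23, 26). λ = (26 - 14)/(23 - 18) ≡ 12/5 mod 37. 5⁻¹ ≡ 15 (mod 37), so λ ≡ 32.
  x = λ² - 18 - 23 = 1024 - 41 ≡ 21; y = λ·(18 - 21) - 14 ≡ 1. → (21, 1)
double: tangent at (21, 1): λ = (3·21² + 13)/(2·1) ≡ 4/2. 2⁻¹ ≡ 19 (mod 37), so λ ≡ 4·19 ≡ 2.
  x = λ² - 21 - 21 = 4 - 42 ≡ 36; y = λ·(21 - 36) - 1 ≡ 6. → (36, 6)

(36, 6)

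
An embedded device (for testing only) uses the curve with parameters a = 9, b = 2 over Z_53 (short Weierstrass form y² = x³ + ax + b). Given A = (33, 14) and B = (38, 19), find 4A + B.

(18, 31)

First 4A:
Double-and-add on 4 = (100)₂. Start with A = (33, 14) for the leading 1-bit.
double: tangent at (33, 14): λ = (3·33² + 9)/(2·14) ≡ 43/28. 28⁻¹ ≡ 36 (mod 53), so λ ≡ 43·36 ≡ 11.
  x = λ² - 33 - 33 = 121 - 66 ≡ 2; y = λ·(33 - 2) - 14 ≡ 9. → (2, 9)
double: tangent at (2, 9): λ = (3·2² + 9)/(2·9) ≡ 21/18. 18⁻¹ ≡ 3 (mod 53) since 18·3 = 54 ≡ 1, so λ ≡ 21·3 ≡ 10.
  x = λ² - 2 - 2 = 100 - 4 ≡ 43; y = λ·(2 - 43) - 9 ≡ 5. → (43, 5)
4A = (43, 5).
Finally 4A + B:
(43, 5) + (38, 19). λ = (19 - 5)/(38 - 43) ≡ 14/48 mod 53. 48⁻¹ ≡ 21 (mod 53), so λ ≡ 29.
  x = λ² - 43 - 38 = 841 - 81 ≡ 18; y = λ·(43 - 18) - 5 ≡ 31. → (18, 31)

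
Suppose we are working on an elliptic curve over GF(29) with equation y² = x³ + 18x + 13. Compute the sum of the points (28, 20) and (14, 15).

(28, 20) + (14, 15). λ = (15 - 20)/(14 - 28) ≡ 24/15 mod 29. 15⁻¹ ≡ 2 (mod 29), so λ ≡ 19.
  x = λ² - 28 - 14 = 361 - 42 ≡ 0; y = λ·(28 - 0) - 20 ≡ 19. → (0, 19)

(0, 19)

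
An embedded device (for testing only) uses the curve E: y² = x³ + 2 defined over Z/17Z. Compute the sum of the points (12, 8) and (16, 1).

(8, 2)

(12, 8) + (16, 1). λ = (1 - 8)/(16 - 12) ≡ 10/4 mod 17. 4⁻¹ ≡ 13 (mod 17), so λ ≡ 11.
  x = λ² - 12 - 16 = 121 - 28 ≡ 8; y = λ·(12 - 8) - 8 ≡ 2. → (8, 2)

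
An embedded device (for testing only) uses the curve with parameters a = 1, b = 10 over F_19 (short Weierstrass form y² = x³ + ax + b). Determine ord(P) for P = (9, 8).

7

2P: tangent at (9, 8): λ = (3·9² + 1)/(2·8) ≡ 16/16. 16⁻¹ ≡ 6 (mod 19), so λ ≡ 16·6 ≡ 1.
  x = λ² - 9 - 9 = 1 - 18 ≡ 2; y = λ·(9 - 2) - 8 ≡ 18. → (2, 18)
3P: (2, 18) + (9, 8). λ = (8 - 18)/(9 - 2) ≡ 9/7 mod 19. 7⁻¹ ≡ 11 (mod 19), so λ ≡ 4.
  x = λ² - 2 - 9 = 16 - 11 ≡ 5; y = λ·(2 - 5) - 18 ≡ 8. → (5, 8)
4P: (5, 8) + (9, 8). λ = (8 - 8)/(9 - 5) ≡ 0/4 mod 19. 4⁻¹ ≡ 5 (mod 19), so λ ≡ 0.
  x = λ² - 5 - 9 = 0 - 14 ≡ 5; y = λ·(5 - 5) - 8 ≡ 11. → (5, 11)
5P: (5, 11) + (9, 8). λ = (8 - 11)/(9 - 5) ≡ 16/4 mod 19. 4⁻¹ ≡ 5 (mod 19), so λ ≡ 4.
  x = λ² - 5 - 9 = 16 - 14 ≡ 2; y = λ·(5 - 2) - 11 ≡ 1. → (2, 1)
6P: (2, 1) + (9, 8). λ = (8 - 1)/(9 - 2) ≡ 7/7 mod 19. 7⁻¹ ≡ 11 (mod 19) since 7·11 = 77 ≡ 1, so λ ≡ 1.
  x = λ² - 2 - 9 = 1 - 11 ≡ 9; y = λ·(2 - 9) - 1 ≡ 11. → (9, 11)
7P: (9, 11) + (9, 8): same x and y₁ ≡ -y₂, so the sum is the point at infinity.
7P = the point at infinity, so the order is 7.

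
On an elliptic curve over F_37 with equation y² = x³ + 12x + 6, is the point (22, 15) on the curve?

yes

y² = 15² ≡ 3; x³ + 12x + 6 = 10918 ≡ 3 (mod 37). 3 = 3.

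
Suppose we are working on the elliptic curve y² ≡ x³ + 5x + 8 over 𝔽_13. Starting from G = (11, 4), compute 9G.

(2, 0)

Repeated addition: build up to 9G.
2G: tangent at (11, 4): λ = (3·11² + 5)/(2·4) ≡ 4/8. 8⁻¹ ≡ 5 (mod 13), so λ ≡ 4·5 ≡ 7.
  x = λ² - 11 - 11 = 49 - 22 ≡ 1; y = λ·(11 - 1) - 4 ≡ 1. → (1, 1)
3G: (1, 1) + (11, 4). λ = (4 - 1)/(11 - 1) ≡ 3/10 mod 13. 10⁻¹ ≡ 4 (mod 13) since 10·4 = 40 ≡ 1, so λ ≡ 12.
  x = λ² - 1 - 11 = 144 - 12 ≡ 2; y = λ·(1 - 2) - 1 ≡ 0. → (2, 0)
4G: (2, 0) + (11, 4). λ = (4 - 0)/(11 - 2) ≡ 4/9 mod 13. 9⁻¹ ≡ 3 (mod 13), so λ ≡ 12.
  x = λ² - 2 - 11 = 144 - 13 ≡ 1; y = λ·(2 - 1) - 0 ≡ 12. → (1, 12)
5G: (1, 12) + (11, 4). λ = (4 - 12)/(11 - 1) ≡ 5/10 mod 13. 10⁻¹ ≡ 4 (mod 13), so λ ≡ 7.
  x = λ² - 1 - 11 = 49 - 12 ≡ 11; y = λ·(1 - 11) - 12 ≡ 9. → (11, 9)
6G: (11, 9) + (11, 4): same x and y₁ ≡ -y₂, so the sum is O.
7G: O + (11, 4) = (11, 4) (identity).
8G: tangent at (11, 4): λ = (3·11² + 5)/(2·4) ≡ 4/8. 8⁻¹ ≡ 5 (mod 13) since 8·5 = 40 ≡ 1, so λ ≡ 4·5 ≡ 7.
  x = λ² - 11 - 11 = 49 - 22 ≡ 1; y = λ·(11 - 1) - 4 ≡ 1. → (1, 1)
9G: (1, 1) + (11, 4). λ = (4 - 1)/(11 - 1) ≡ 3/10 mod 13. 10⁻¹ ≡ 4 (mod 13), so λ ≡ 12.
  x = λ² - 1 - 11 = 144 - 12 ≡ 2; y = λ·(1 - 2) - 1 ≡ 0. → (2, 0)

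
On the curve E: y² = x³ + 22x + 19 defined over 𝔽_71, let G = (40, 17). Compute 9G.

Repeated addition: build up to 9G.
2G: tangent at (40, 17): λ = (3·40² + 22)/(2·17) ≡ 65/34. 34⁻¹ ≡ 23 (mod 71), so λ ≡ 65·23 ≡ 4.
  x = λ² - 40 - 40 = 16 - 80 ≡ 7; y = λ·(40 - 7) - 17 ≡ 44. → (7, 44)
3G: (7, 44) + (40, 17). λ = (17 - 44)/(40 - 7) ≡ 44/33 mod 71. 33⁻¹ ≡ 28 (mod 71) since 33·28 = 924 ≡ 1, so λ ≡ 25.
  x = λ² - 7 - 40 = 625 - 47 ≡ 10; y = λ·(7 - 10) - 44 ≡ 23. → (10, 23)
4G: (10, 23) + (40, 17). λ = (17 - 23)/(40 - 10) ≡ 65/30 mod 71. 30⁻¹ ≡ 45 (mod 71), so λ ≡ 14.
  x = λ² - 10 - 40 = 196 - 50 ≡ 4; y = λ·(10 - 4) - 23 ≡ 61. → (4, 61)
5G: (4, 61) + (40, 17). λ = (17 - 61)/(40 - 4) ≡ 27/36 mod 71. 36⁻¹ ≡ 2 (mod 71), so λ ≡ 54.
  x = λ² - 4 - 40 = 2916 - 44 ≡ 32; y = λ·(4 - 32) - 61 ≡ 60. → (32, 60)
6G: (32, 60) + (40, 17). λ = (17 - 60)/(40 - 32) ≡ 28/8 mod 71. 8⁻¹ ≡ 9 (mod 71), so λ ≡ 39.
  x = λ² - 32 - 40 = 1521 - 72 ≡ 29; y = λ·(32 - 29) - 60 ≡ 57. → (29, 57)
7G: (29, 57) + (40, 17). λ = (17 - 57)/(40 - 29) ≡ 31/11 mod 71. 11⁻¹ ≡ 13 (mod 71), so λ ≡ 48.
  x = λ² - 29 - 40 = 2304 - 69 ≡ 34; y = λ·(29 - 34) - 57 ≡ 58. → (34, 58)
8G: (34, 58) + (40, 17). λ = (17 - 58)/(40 - 34) ≡ 30/6 mod 71. 6⁻¹ ≡ 12 (mod 71) since 6·12 = 72 ≡ 1, so λ ≡ 5.
  x = λ² - 34 - 40 = 25 - 74 ≡ 22; y = λ·(34 - 22) - 58 ≡ 2. → (22, 2)
9G: (22, 2) + (40, 17). λ = (17 - 2)/(40 - 22) ≡ 15/18 mod 71. 18⁻¹ ≡ 4 (mod 71), so λ ≡ 60.
  x = λ² - 22 - 40 = 3600 - 62 ≡ 59; y = λ·(22 - 59) - 2 ≡ 50. → (59, 50)

(59, 50)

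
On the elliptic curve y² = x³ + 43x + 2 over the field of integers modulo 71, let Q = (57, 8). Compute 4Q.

(65, 5)

Repeated addition: build up to 4Q.
2Q: tangent at (57, 8): λ = (3·57² + 43)/(2·8) ≡ 63/16. 16⁻¹ ≡ 40 (mod 71) since 16·40 = 640 ≡ 1, so λ ≡ 63·40 ≡ 35.
  x = λ² - 57 - 57 = 1225 - 114 ≡ 46; y = λ·(57 - 46) - 8 ≡ 22. → (46, 22)
3Q: (46, 22) + (57, 8). λ = (8 - 22)/(57 - 46) ≡ 57/11 mod 71. 11⁻¹ ≡ 13 (mod 71), so λ ≡ 31.
  x = λ² - 46 - 57 = 961 - 103 ≡ 6; y = λ·(46 - 6) - 22 ≡ 11. → (6, 11)
4Q: (6, 11) + (57, 8). λ = (8 - 11)/(57 - 6) ≡ 68/51 mod 71. 51⁻¹ ≡ 39 (mod 71) since 51·39 = 1989 ≡ 1, so λ ≡ 25.
  x = λ² - 6 - 57 = 625 - 63 ≡ 65; y = λ·(6 - 65) - 11 ≡ 5. → (65, 5)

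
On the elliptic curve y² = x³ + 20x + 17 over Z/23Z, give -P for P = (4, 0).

(4, 0)

-(4, 0) = (4, -0 mod 23) = (4, 0).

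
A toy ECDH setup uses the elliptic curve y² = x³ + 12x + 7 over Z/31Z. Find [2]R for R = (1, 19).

(26, 16)

tangent at (1, 19): λ = (3·1² + 12)/(2·19) ≡ 15/7. 7⁻¹ ≡ 9 (mod 31) since 7·9 = 63 ≡ 1, so λ ≡ 15·9 ≡ 11.
  x = λ² - 1 - 1 = 121 - 2 ≡ 26; y = λ·(1 - 26) - 19 ≡ 16. → (26, 16)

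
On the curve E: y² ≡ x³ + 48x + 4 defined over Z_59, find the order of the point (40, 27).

2P: tangent at (40, 27): λ = (3·40² + 48)/(2·27) ≡ 10/54. 54⁻¹ ≡ 47 (mod 59), so λ ≡ 10·47 ≡ 57.
  x = λ² - 40 - 40 = 3249 - 80 ≡ 42; y = λ·(40 - 42) - 27 ≡ 36. → (42, 36)
3P: (42, 36) + (40, 27). λ = (27 - 36)/(40 - 42) ≡ 50/57 mod 59. 57⁻¹ ≡ 29 (mod 59), so λ ≡ 34.
  x = λ² - 42 - 40 = 1156 - 82 ≡ 12; y = λ·(42 - 12) - 36 ≡ 40. → (12, 40)
4P: (12, 40) + (40, 27). λ = (27 - 40)/(40 - 12) ≡ 46/28 mod 59. 28⁻¹ ≡ 19 (mod 59) since 28·19 = 532 ≡ 1, so λ ≡ 48.
  x = λ² - 12 - 40 = 2304 - 52 ≡ 10; y = λ·(12 - 10) - 40 ≡ 56. → (10, 56)
5P: (10, 56) + (40, 27). λ = (27 - 56)/(40 - 10) ≡ 30/30 mod 59. 30⁻¹ ≡ 2 (mod 59) since 30·2 = 60 ≡ 1, so λ ≡ 1.
  x = λ² - 10 - 40 = 1 - 50 ≡ 10; y = λ·(10 - 10) - 56 ≡ 3. → (10, 3)
6P: (10, 3) + (40, 27). λ = (27 - 3)/(40 - 10) ≡ 24/30 mod 59. 30⁻¹ ≡ 2 (mod 59), so λ ≡ 48.
  x = λ² - 10 - 40 = 2304 - 50 ≡ 12; y = λ·(10 - 12) - 3 ≡ 19. → (12, 19)
7P: (12, 19) + (40, 27). λ = (27 - 19)/(40 - 12) ≡ 8/28 mod 59. 28⁻¹ ≡ 19 (mod 59) since 28·19 = 532 ≡ 1, so λ ≡ 34.
  x = λ² - 12 - 40 = 1156 - 52 ≡ 42; y = λ·(12 - 42) - 19 ≡ 23. → (42, 23)
8P: (42, 23) + (40, 27). λ = (27 - 23)/(40 - 42) ≡ 4/57 mod 59. 57⁻¹ ≡ 29 (mod 59), so λ ≡ 57.
  x = λ² - 42 - 40 = 3249 - 82 ≡ 40; y = λ·(42 - 40) - 23 ≡ 32. → (40, 32)
9P: (40, 32) + (40, 27): same x and y₁ ≡ -y₂, so the sum is ∞.
9P = ∞, so the order is 9.

9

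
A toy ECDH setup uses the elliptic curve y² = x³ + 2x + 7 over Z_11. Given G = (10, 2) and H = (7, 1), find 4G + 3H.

First 4G:
Repeated addition: build up to 4G.
2G: tangent at (10, 2): λ = (3·10² + 2)/(2·2) ≡ 5/4. 4⁻¹ ≡ 3 (mod 11) since 4·3 = 12 ≡ 1, so λ ≡ 5·3 ≡ 4.
  x = λ² - 10 - 10 = 16 - 20 ≡ 7; y = λ·(10 - 7) - 2 ≡ 10. → (7, 10)
3G: (7, 10) + (10, 2). λ = (2 - 10)/(10 - 7) ≡ 3/3 mod 11. 3⁻¹ ≡ 4 (mod 11), so λ ≡ 1.
  x = λ² - 7 - 10 = 1 - 17 ≡ 6; y = λ·(7 - 6) - 10 ≡ 2. → (6, 2)
4G: (6, 2) + (10, 2). λ = (2 - 2)/(10 - 6) ≡ 0/4 mod 11. 4⁻¹ ≡ 3 (mod 11), so λ ≡ 0.
  x = λ² - 6 - 10 = 0 - 16 ≡ 6; y = λ·(6 - 6) - 2 ≡ 9. → (6, 9)
4G = (6, 9).
Next 3H:
Repeated addition: build up to 3H.
2H: tangent at (7, 1): λ = (3·7² + 2)/(2·1) ≡ 6/2. 2⁻¹ ≡ 6 (mod 11), so λ ≡ 6·6 ≡ 3.
  x = λ² - 7 - 7 = 9 - 14 ≡ 6; y = λ·(7 - 6) - 1 ≡ 2. → (6, 2)
3H: (6, 2) + (7, 1). λ = (1 - 2)/(7 - 6) ≡ 10/1 mod 11. 1⁻¹ ≡ 1 (mod 11), so λ ≡ 10.
  x = λ² - 6 - 7 = 100 - 13 ≡ 10; y = λ·(6 - 10) - 2 ≡ 2. → (10, 2)
3H = (10, 2).
Finally 4G + 3H:
(6, 9) + (10, 2). λ = (2 - 9)/(10 - 6) ≡ 4/4 mod 11. 4⁻¹ ≡ 3 (mod 11), so λ ≡ 1.
  x = λ² - 6 - 10 = 1 - 16 ≡ 7; y = λ·(6 - 7) - 9 ≡ 1. → (7, 1)

(7, 1)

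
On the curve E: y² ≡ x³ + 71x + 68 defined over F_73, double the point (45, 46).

tangent at (45, 46): λ = (3·45² + 71)/(2·46) ≡ 14/19. 19⁻¹ ≡ 50 (mod 73) since 19·50 = 950 ≡ 1, so λ ≡ 14·50 ≡ 43.
  x = λ² - 45 - 45 = 1849 - 90 ≡ 7; y = λ·(45 - 7) - 46 ≡ 55. → (7, 55)

(7, 55)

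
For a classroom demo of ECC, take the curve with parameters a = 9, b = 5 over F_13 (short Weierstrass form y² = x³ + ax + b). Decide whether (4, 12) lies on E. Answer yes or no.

yes

y² = 12² ≡ 1; x³ + 9x + 5 = 105 ≡ 1 (mod 13). 1 = 1.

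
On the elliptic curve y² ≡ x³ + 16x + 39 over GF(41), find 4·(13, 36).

(8, 8)

Write Q = (13, 36).
Repeated addition: build up to 4Q.
2Q: tangent at (13, 36): λ = (3·13² + 16)/(2·36) ≡ 31/31. 31⁻¹ ≡ 4 (mod 41), so λ ≡ 31·4 ≡ 1.
  x = λ² - 13 - 13 = 1 - 26 ≡ 16; y = λ·(13 - 16) - 36 ≡ 2. → (16, 2)
3Q: (16, 2) + (13, 36). λ = (36 - 2)/(13 - 16) ≡ 34/38 mod 41. 38⁻¹ ≡ 27 (mod 41), so λ ≡ 16.
  x = λ² - 16 - 13 = 256 - 29 ≡ 22; y = λ·(16 - 22) - 2 ≡ 25. → (22, 25)
4Q: (22, 25) + (13, 36). λ = (36 - 25)/(13 - 22) ≡ 11/32 mod 41. 32⁻¹ ≡ 9 (mod 41), so λ ≡ 17.
  x = λ² - 22 - 13 = 289 - 35 ≡ 8; y = λ·(22 - 8) - 25 ≡ 8. → (8, 8)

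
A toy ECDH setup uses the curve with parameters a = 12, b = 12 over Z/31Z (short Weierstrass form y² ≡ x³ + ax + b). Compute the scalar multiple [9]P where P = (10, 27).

(15, 8)

Repeated addition: build up to 9P.
2P: tangent at (10, 27): λ = (3·10² + 12)/(2·27) ≡ 2/23. 23⁻¹ ≡ 27 (mod 31), so λ ≡ 2·27 ≡ 23.
  x = λ² - 10 - 10 = 529 - 20 ≡ 13; y = λ·(10 - 13) - 27 ≡ 28. → (13, 28)
3P: (13, 28) + (10, 27). λ = (27 - 28)/(10 - 13) ≡ 30/28 mod 31. 28⁻¹ ≡ 10 (mod 31), so λ ≡ 21.
  x = λ² - 13 - 10 = 441 - 23 ≡ 15; y = λ·(13 - 15) - 28 ≡ 23. → (15, 23)
4P: (15, 23) + (10, 27). λ = (27 - 23)/(10 - 15) ≡ 4/26 mod 31. 26⁻¹ ≡ 6 (mod 31), so λ ≡ 24.
  x = λ² - 15 - 10 = 576 - 25 ≡ 24; y = λ·(15 - 24) - 23 ≡ 9. → (24, 9)
5P: (24, 9) + (10, 27). λ = (27 - 9)/(10 - 24) ≡ 18/17 mod 31. 17⁻¹ ≡ 11 (mod 31), so λ ≡ 12.
  x = λ² - 24 - 10 = 144 - 34 ≡ 17; y = λ·(24 - 17) - 9 ≡ 13. → (17, 13)
6P: (17, 13) + (10, 27). λ = (27 - 13)/(10 - 17) ≡ 14/24 mod 31. 24⁻¹ ≡ 22 (mod 31) since 24·22 = 528 ≡ 1, so λ ≡ 29.
  x = λ² - 17 - 10 = 841 - 27 ≡ 8; y = λ·(17 - 8) - 13 ≡ 0. → (8, 0)
7P: (8, 0) + (10, 27). λ = (27 - 0)/(10 - 8) ≡ 27/2 mod 31. 2⁻¹ ≡ 16 (mod 31), so λ ≡ 29.
  x = λ² - 8 - 10 = 841 - 18 ≡ 17; y = λ·(8 - 17) - 0 ≡ 18. → (17, 18)
8P: (17, 18) + (10, 27). λ = (27 - 18)/(10 - 17) ≡ 9/24 mod 31. 24⁻¹ ≡ 22 (mod 31) since 24·22 = 528 ≡ 1, so λ ≡ 12.
  x = λ² - 17 - 10 = 144 - 27 ≡ 24; y = λ·(17 - 24) - 18 ≡ 22. → (24, 22)
9P: (24, 22) + (10, 27). λ = (27 - 22)/(10 - 24) ≡ 5/17 mod 31. 17⁻¹ ≡ 11 (mod 31), so λ ≡ 24.
  x = λ² - 24 - 10 = 576 - 34 ≡ 15; y = λ·(24 - 15) - 22 ≡ 8. → (15, 8)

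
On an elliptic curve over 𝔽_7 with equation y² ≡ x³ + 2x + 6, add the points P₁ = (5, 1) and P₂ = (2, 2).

(4, 1)

(5, 1) + (2, 2). λ = (2 - 1)/(2 - 5) ≡ 1/4 mod 7. 4⁻¹ ≡ 2 (mod 7) since 4·2 = 8 ≡ 1, so λ ≡ 2.
  x = λ² - 5 - 2 = 4 - 7 ≡ 4; y = λ·(5 - 4) - 1 ≡ 1. → (4, 1)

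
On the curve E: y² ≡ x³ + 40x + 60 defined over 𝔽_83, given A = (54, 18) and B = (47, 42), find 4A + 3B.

First 4A:
Double-and-add on 4 = (100)₂. Start with A = (54, 18) for the leading 1-bit.
double: tangent at (54, 18): λ = (3·54² + 40)/(2·18) ≡ 73/36. 36⁻¹ ≡ 30 (mod 83) since 36·30 = 1080 ≡ 1, so λ ≡ 73·30 ≡ 32.
  x = λ² - 54 - 54 = 1024 - 108 ≡ 3; y = λ·(54 - 3) - 18 ≡ 37. → (3, 37)
double: tangent at (3, 37): λ = (3·3² + 40)/(2·37) ≡ 67/74. 74⁻¹ ≡ 46 (mod 83), so λ ≡ 67·46 ≡ 11.
  x = λ² - 3 - 3 = 121 - 6 ≡ 32; y = λ·(3 - 32) - 37 ≡ 59. → (32, 59)
4A = (32, 59).
Next 3B:
Repeated addition: build up to 3B.
2B: tangent at (47, 42): λ = (3·47² + 40)/(2·42) ≡ 27/1. 1⁻¹ ≡ 1 (mod 83) since 1·1 = 1 ≡ 1, so λ ≡ 27·1 ≡ 27.
  x = λ² - 47 - 47 = 729 - 94 ≡ 54; y = λ·(47 - 54) - 42 ≡ 18. → (54, 18)
3B: (54, 18) + (47, 42). λ = (42 - 18)/(47 - 54) ≡ 24/76 mod 83. 76⁻¹ ≡ 71 (mod 83) since 76·71 = 5396 ≡ 1, so λ ≡ 44.
  x = λ² - 54 - 47 = 1936 - 101 ≡ 9; y = λ·(54 - 9) - 18 ≡ 53. → (9, 53)
3B = (9, 53).
Finally 4A + 3B:
(32, 59) + (9, 53). λ = (53 - 59)/(9 - 32) ≡ 77/60 mod 83. 60⁻¹ ≡ 18 (mod 83), so λ ≡ 58.
  x = λ² - 32 - 9 = 3364 - 41 ≡ 3; y = λ·(32 - 3) - 59 ≡ 46. → (3, 46)

(3, 46)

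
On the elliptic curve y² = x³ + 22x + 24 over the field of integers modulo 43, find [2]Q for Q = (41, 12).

tangent at (41, 12): λ = (3·41² + 22)/(2·12) ≡ 34/24. 24⁻¹ ≡ 9 (mod 43) since 24·9 = 216 ≡ 1, so λ ≡ 34·9 ≡ 5.
  x = λ² - 41 - 41 = 25 - 82 ≡ 29; y = λ·(41 - 29) - 12 ≡ 5. → (29, 5)

(29, 5)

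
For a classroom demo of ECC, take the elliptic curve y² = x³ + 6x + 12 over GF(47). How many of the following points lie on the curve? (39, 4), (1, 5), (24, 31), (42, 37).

(39, 4): 4² ≡ 16, rhs ≡ 16 → on.
(1, 5): 5² ≡ 25, rhs ≡ 19 → off.
(24, 31): 31² ≡ 21, rhs ≡ 21 → on.
(42, 37): 37² ≡ 6, rhs ≡ 45 → off.

2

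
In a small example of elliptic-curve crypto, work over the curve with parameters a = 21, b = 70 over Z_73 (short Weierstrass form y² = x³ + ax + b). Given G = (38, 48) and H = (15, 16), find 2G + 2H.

(31, 61)

First 2G:
Repeated addition: build up to 2G.
2G: tangent at (38, 48): λ = (3·38² + 21)/(2·48) ≡ 46/23. 23⁻¹ ≡ 54 (mod 73) since 23·54 = 1242 ≡ 1, so λ ≡ 46·54 ≡ 2.
  x = λ² - 38 - 38 = 4 - 76 ≡ 1; y = λ·(38 - 1) - 48 ≡ 26. → (1, 26)
2G = (1, 26).
Next 2H:
Repeated addition: build up to 2H.
2H: tangent at (15, 16): λ = (3·15² + 21)/(2·16) ≡ 39/32. 32⁻¹ ≡ 16 (mod 73), so λ ≡ 39·16 ≡ 40.
  x = λ² - 15 - 15 = 1600 - 30 ≡ 37; y = λ·(15 - 37) - 16 ≡ 53. → (37, 53)
2H = (37, 53).
Finally 2G + 2H:
(1, 26) + (37, 53). λ = (53 - 26)/(37 - 1) ≡ 27/36 mod 73. 36⁻¹ ≡ 71 (mod 73) since 36·71 = 2556 ≡ 1, so λ ≡ 19.
  x = λ² - 1 - 37 = 361 - 38 ≡ 31; y = λ·(1 - 31) - 26 ≡ 61. → (31, 61)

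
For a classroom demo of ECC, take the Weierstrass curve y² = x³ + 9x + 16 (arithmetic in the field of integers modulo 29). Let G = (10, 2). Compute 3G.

(24, 22)

Repeated addition: build up to 3G.
2G: tangent at (10, 2): λ = (3·10² + 9)/(2·2) ≡ 19/4. 4⁻¹ ≡ 22 (mod 29), so λ ≡ 19·22 ≡ 12.
  x = λ² - 10 - 10 = 144 - 20 ≡ 8; y = λ·(10 - 8) - 2 ≡ 22. → (8, 22)
3G: (8, 22) + (10, 2). λ = (2 - 22)/(10 - 8) ≡ 9/2 mod 29. 2⁻¹ ≡ 15 (mod 29) since 2·15 = 30 ≡ 1, so λ ≡ 19.
  x = λ² - 8 - 10 = 361 - 18 ≡ 24; y = λ·(8 - 24) - 22 ≡ 22. → (24, 22)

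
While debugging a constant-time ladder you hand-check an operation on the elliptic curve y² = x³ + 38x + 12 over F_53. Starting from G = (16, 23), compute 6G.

Repeated addition: build up to 6G.
2G: tangent at (16, 23): λ = (3·16² + 38)/(2·23) ≡ 11/46. 46⁻¹ ≡ 15 (mod 53), so λ ≡ 11·15 ≡ 6.
  x = λ² - 16 - 16 = 36 - 32 ≡ 4; y = λ·(16 - 4) - 23 ≡ 49. → (4, 49)
3G: (4, 49) + (16, 23). λ = (23 - 49)/(16 - 4) ≡ 27/12 mod 53. 12⁻¹ ≡ 31 (mod 53) since 12·31 = 372 ≡ 1, so λ ≡ 42.
  x = λ² - 4 - 16 = 1764 - 20 ≡ 48; y = λ·(4 - 48) - 49 ≡ 11. → (48, 11)
4G: (48, 11) + (16, 23). λ = (23 - 11)/(16 - 48) ≡ 12/21 mod 53. 21⁻¹ ≡ 48 (mod 53) since 21·48 = 1008 ≡ 1, so λ ≡ 46.
  x = λ² - 48 - 16 = 2116 - 64 ≡ 38; y = λ·(48 - 38) - 11 ≡ 25. → (38, 25)
5G: (38, 25) + (16, 23). λ = (23 - 25)/(16 - 38) ≡ 51/31 mod 53. 31⁻¹ ≡ 12 (mod 53), so λ ≡ 29.
  x = λ² - 38 - 16 = 841 - 54 ≡ 45; y = λ·(38 - 45) - 25 ≡ 37. → (45, 37)
6G: (45, 37) + (16, 23). λ = (23 - 37)/(16 - 45) ≡ 39/24 mod 53. 24⁻¹ ≡ 42 (mod 53), so λ ≡ 48.
  x = λ² - 45 - 16 = 2304 - 61 ≡ 17; y = λ·(45 - 17) - 37 ≡ 35. → (17, 35)

(17, 35)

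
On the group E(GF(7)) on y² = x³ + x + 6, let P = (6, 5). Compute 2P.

(3, 6)

tangent at (6, 5): λ = (3·6² + 1)/(2·5) ≡ 4/3. 3⁻¹ ≡ 5 (mod 7), so λ ≡ 4·5 ≡ 6.
  x = λ² - 6 - 6 = 36 - 12 ≡ 3; y = λ·(6 - 3) - 5 ≡ 6. → (3, 6)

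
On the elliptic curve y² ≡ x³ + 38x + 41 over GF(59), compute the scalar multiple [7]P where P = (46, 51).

(4, 32)

Repeated addition: build up to 7P.
2P: tangent at (46, 51): λ = (3·46² + 38)/(2·51) ≡ 14/43. 43⁻¹ ≡ 11 (mod 59), so λ ≡ 14·11 ≡ 36.
  x = λ² - 46 - 46 = 1296 - 92 ≡ 24; y = λ·(46 - 24) - 51 ≡ 33. → (24, 33)
3P: (24, 33) + (46, 51). λ = (51 - 33)/(46 - 24) ≡ 18/22 mod 59. 22⁻¹ ≡ 51 (mod 59) since 22·51 = 1122 ≡ 1, so λ ≡ 33.
  x = λ² - 24 - 46 = 1089 - 70 ≡ 16; y = λ·(24 - 16) - 33 ≡ 54. → (16, 54)
4P: (16, 54) + (46, 51). λ = (51 - 54)/(46 - 16) ≡ 56/30 mod 59. 30⁻¹ ≡ 2 (mod 59) since 30·2 = 60 ≡ 1, so λ ≡ 53.
  x = λ² - 16 - 46 = 2809 - 62 ≡ 33; y = λ·(16 - 33) - 54 ≡ 48. → (33, 48)
5P: (33, 48) + (46, 51). λ = (51 - 48)/(46 - 33) ≡ 3/13 mod 59. 13⁻¹ ≡ 50 (mod 59), so λ ≡ 32.
  x = λ² - 33 - 46 = 1024 - 79 ≡ 1; y = λ·(33 - 1) - 48 ≡ 32. → (1, 32)
6P: (1, 32) + (46, 51). λ = (51 - 32)/(46 - 1) ≡ 19/45 mod 59. 45⁻¹ ≡ 21 (mod 59), so λ ≡ 45.
  x = λ² - 1 - 46 = 2025 - 47 ≡ 31; y = λ·(1 - 31) - 32 ≡ 34. → (31, 34)
7P: (31, 34) + (46, 51). λ = (51 - 34)/(46 - 31) ≡ 17/15 mod 59. 15⁻¹ ≡ 4 (mod 59), so λ ≡ 9.
  x = λ² - 31 - 46 = 81 - 77 ≡ 4; y = λ·(31 - 4) - 34 ≡ 32. → (4, 32)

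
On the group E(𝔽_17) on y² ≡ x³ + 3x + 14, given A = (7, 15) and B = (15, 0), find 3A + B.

First 3A:
Repeated addition: build up to 3A.
2A: tangent at (7, 15): λ = (3·7² + 3)/(2·15) ≡ 14/13. 13⁻¹ ≡ 4 (mod 17), so λ ≡ 14·4 ≡ 5.
  x = λ² - 7 - 7 = 25 - 14 ≡ 11; y = λ·(7 - 11) - 15 ≡ 16. → (11, 16)
3A: (11, 16) + (7, 15). λ = (15 - 16)/(7 - 11) ≡ 16/13 mod 17. 13⁻¹ ≡ 4 (mod 17), so λ ≡ 13.
  x = λ² - 11 - 7 = 169 - 18 ≡ 15; y = λ·(11 - 15) - 16 ≡ 0. → (15, 0)
3A = (15, 0).
Finally 3A + B:
(15, 0) + (15, 0): same x and y₁ ≡ -y₂, so the sum is 𝒪.

O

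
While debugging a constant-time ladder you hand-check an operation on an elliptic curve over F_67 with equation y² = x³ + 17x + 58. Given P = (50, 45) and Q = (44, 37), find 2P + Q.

First 2P:
Repeated addition: build up to 2P.
2P: tangent at (50, 45): λ = (3·50² + 17)/(2·45) ≡ 13/23. 23⁻¹ ≡ 35 (mod 67), so λ ≡ 13·35 ≡ 53.
  x = λ² - 50 - 50 = 2809 - 100 ≡ 29; y = λ·(50 - 29) - 45 ≡ 63. → (29, 63)
2P = (29, 63).
Finally 2P + Q:
(29, 63) + (44, 37). λ = (37 - 63)/(44 - 29) ≡ 41/15 mod 67. 15⁻¹ ≡ 9 (mod 67), so λ ≡ 34.
  x = λ² - 29 - 44 = 1156 - 73 ≡ 11; y = λ·(29 - 11) - 63 ≡ 13. → (11, 13)

(11, 13)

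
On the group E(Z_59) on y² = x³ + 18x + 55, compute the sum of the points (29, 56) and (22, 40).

(6, 5)

(29, 56) + (22, 40). λ = (40 - 56)/(22 - 29) ≡ 43/52 mod 59. 52⁻¹ ≡ 42 (mod 59), so λ ≡ 36.
  x = λ² - 29 - 22 = 1296 - 51 ≡ 6; y = λ·(29 - 6) - 56 ≡ 5. → (6, 5)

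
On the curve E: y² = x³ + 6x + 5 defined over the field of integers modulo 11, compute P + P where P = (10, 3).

(7, 7)

tangent at (10, 3): λ = (3·10² + 6)/(2·3) ≡ 9/6. 6⁻¹ ≡ 2 (mod 11) since 6·2 = 12 ≡ 1, so λ ≡ 9·2 ≡ 7.
  x = λ² - 10 - 10 = 49 - 20 ≡ 7; y = λ·(10 - 7) - 3 ≡ 7. → (7, 7)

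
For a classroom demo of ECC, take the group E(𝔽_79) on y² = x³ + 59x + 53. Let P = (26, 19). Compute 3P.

Repeated addition: build up to 3P.
2P: tangent at (26, 19): λ = (3·26² + 59)/(2·19) ≡ 33/38. 38⁻¹ ≡ 52 (mod 79), so λ ≡ 33·52 ≡ 57.
  x = λ² - 26 - 26 = 3249 - 52 ≡ 37; y = λ·(26 - 37) - 19 ≡ 65. → (37, 65)
3P: (37, 65) + (26, 19). λ = (19 - 65)/(26 - 37) ≡ 33/68 mod 79. 68⁻¹ ≡ 43 (mod 79), so λ ≡ 76.
  x = λ² - 37 - 26 = 5776 - 63 ≡ 25; y = λ·(37 - 25) - 65 ≡ 57. → (25, 57)

(25, 57)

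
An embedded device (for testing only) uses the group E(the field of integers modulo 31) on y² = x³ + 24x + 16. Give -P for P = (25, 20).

(25, 11)

-(25, 20) = (25, -20 mod 31) = (25, 11).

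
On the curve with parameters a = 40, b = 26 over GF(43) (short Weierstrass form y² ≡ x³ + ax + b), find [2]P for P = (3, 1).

(9, 13)

tangent at (3, 1): λ = (3·3² + 40)/(2·1) ≡ 24/2. 2⁻¹ ≡ 22 (mod 43) since 2·22 = 44 ≡ 1, so λ ≡ 24·22 ≡ 12.
  x = λ² - 3 - 3 = 144 - 6 ≡ 9; y = λ·(3 - 9) - 1 ≡ 13. → (9, 13)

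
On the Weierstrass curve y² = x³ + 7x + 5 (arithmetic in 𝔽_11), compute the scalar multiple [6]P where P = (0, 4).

Repeated addition: build up to 6P.
2P: tangent at (0, 4): λ = (3·0² + 7)/(2·4) ≡ 7/8. 8⁻¹ ≡ 7 (mod 11), so λ ≡ 7·7 ≡ 5.
  x = λ² - 0 - 0 = 25 - 0 ≡ 3; y = λ·(0 - 3) - 4 ≡ 3. → (3, 3)
3P: (3, 3) + (0, 4). λ = (4 - 3)/(0 - 3) ≡ 1/8 mod 11. 8⁻¹ ≡ 7 (mod 11) since 8·7 = 56 ≡ 1, so λ ≡ 7.
  x = λ² - 3 - 0 = 49 - 3 ≡ 2; y = λ·(3 - 2) - 3 ≡ 4. → (2, 4)
4P: (2, 4) + (0, 4). λ = (4 - 4)/(0 - 2) ≡ 0/9 mod 11. 9⁻¹ ≡ 5 (mod 11) since 9·5 = 45 ≡ 1, so λ ≡ 0.
  x = λ² - 2 - 0 = 0 - 2 ≡ 9; y = λ·(2 - 9) - 4 ≡ 7. → (9, 7)
5P: (9, 7) + (0, 4). λ = (4 - 7)/(0 - 9) ≡ 8/2 mod 11. 2⁻¹ ≡ 6 (mod 11), so λ ≡ 4.
  x = λ² - 9 - 0 = 16 - 9 ≡ 7; y = λ·(9 - 7) - 7 ≡ 1. → (7, 1)
6P: (7, 1) + (0, 4). λ = (4 - 1)/(0 - 7) ≡ 3/4 mod 11. 4⁻¹ ≡ 3 (mod 11) since 4·3 = 12 ≡ 1, so λ ≡ 9.
  x = λ² - 7 - 0 = 81 - 7 ≡ 8; y = λ·(7 - 8) - 1 ≡ 1. → (8, 1)

(8, 1)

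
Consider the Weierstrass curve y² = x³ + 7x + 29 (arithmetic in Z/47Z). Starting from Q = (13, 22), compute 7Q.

Double-and-add on 7 = (111)₂. Start with Q = (13, 22) for the leading 1-bit.
double: tangent at (13, 22): λ = (3·13² + 7)/(2·22) ≡ 44/44. 44⁻¹ ≡ 31 (mod 47) since 44·31 = 1364 ≡ 1, so λ ≡ 44·31 ≡ 1.
  x = λ² - 13 - 13 = 1 - 26 ≡ 22; y = λ·(13 - 22) - 22 ≡ 16. → (22, 16)
add Q: (22, 16) + (13, 22). λ = (22 - 16)/(13 - 22) ≡ 6/38 mod 47. 38⁻¹ ≡ 26 (mod 47), so λ ≡ 15.
  x = λ² - 22 - 13 = 225 - 35 ≡ 2; y = λ·(22 - 2) - 16 ≡ 2. → (2, 2)
double: tangent at (2, 2): λ = (3·2² + 7)/(2·2) ≡ 19/4. 4⁻¹ ≡ 12 (mod 47), so λ ≡ 19·12 ≡ 40.
  x = λ² - 2 - 2 = 1600 - 4 ≡ 45; y = λ·(2 - 45) - 2 ≡ 17. → (45, 17)
add Q: (45, 17) + (13, 22). λ = (22 - 17)/(13 - 45) ≡ 5/15 mod 47. 15⁻¹ ≡ 22 (mod 47), so λ ≡ 16.
  x = λ² - 45 - 13 = 256 - 58 ≡ 10; y = λ·(45 - 10) - 17 ≡ 26. → (10, 26)

(10, 26)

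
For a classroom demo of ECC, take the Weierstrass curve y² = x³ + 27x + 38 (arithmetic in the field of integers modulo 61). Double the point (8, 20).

(33, 49)

tangent at (8, 20): λ = (3·8² + 27)/(2·20) ≡ 36/40. 40⁻¹ ≡ 29 (mod 61) since 40·29 = 1160 ≡ 1, so λ ≡ 36·29 ≡ 7.
  x = λ² - 8 - 8 = 49 - 16 ≡ 33; y = λ·(8 - 33) - 20 ≡ 49. → (33, 49)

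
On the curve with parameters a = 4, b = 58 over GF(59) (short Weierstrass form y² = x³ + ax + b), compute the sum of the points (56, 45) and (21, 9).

(56, 45) + (21, 9). λ = (9 - 45)/(21 - 56) ≡ 23/24 mod 59. 24⁻¹ ≡ 32 (mod 59), so λ ≡ 28.
  x = λ² - 56 - 21 = 784 - 77 ≡ 58; y = λ·(56 - 58) - 45 ≡ 17. → (58, 17)

(58, 17)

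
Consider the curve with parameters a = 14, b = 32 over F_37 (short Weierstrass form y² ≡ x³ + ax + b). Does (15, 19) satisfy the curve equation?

y² = 19² ≡ 28; x³ + 14x + 32 = 3617 ≡ 28 (mod 37). 28 = 28.

yes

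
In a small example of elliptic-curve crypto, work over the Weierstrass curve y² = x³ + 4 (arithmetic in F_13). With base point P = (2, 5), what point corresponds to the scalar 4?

(6, 5)

Double-and-add on 4 = (100)₂. Start with P = (2, 5) for the leading 1-bit.
double: tangent at (2, 5): λ = (3·2² + 0)/(2·5) ≡ 12/10. 10⁻¹ ≡ 4 (mod 13), so λ ≡ 12·4 ≡ 9.
  x = λ² - 2 - 2 = 81 - 4 ≡ 12; y = λ·(2 - 12) - 5 ≡ 9. → (12, 9)
double: tangent at (12, 9): λ = (3·12² + 0)/(2·9) ≡ 3/5. 5⁻¹ ≡ 8 (mod 13), so λ ≡ 3·8 ≡ 11.
  x = λ² - 12 - 12 = 121 - 24 ≡ 6; y = λ·(12 - 6) - 9 ≡ 5. → (6, 5)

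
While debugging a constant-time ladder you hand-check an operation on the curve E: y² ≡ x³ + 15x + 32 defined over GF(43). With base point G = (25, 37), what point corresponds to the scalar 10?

Repeated addition: build up to 10G.
2G: tangent at (25, 37): λ = (3·25² + 15)/(2·37) ≡ 41/31. 31⁻¹ ≡ 25 (mod 43), so λ ≡ 41·25 ≡ 36.
  x = λ² - 25 - 25 = 1296 - 50 ≡ 42; y = λ·(25 - 42) - 37 ≡ 39. → (42, 39)
3G: (42, 39) + (25, 37). λ = (37 - 39)/(25 - 42) ≡ 41/26 mod 43. 26⁻¹ ≡ 5 (mod 43) since 26·5 = 130 ≡ 1, so λ ≡ 33.
  x = λ² - 42 - 25 = 1089 - 67 ≡ 33; y = λ·(42 - 33) - 39 ≡ 0. → (33, 0)
4G: (33, 0) + (25, 37). λ = (37 - 0)/(25 - 33) ≡ 37/35 mod 43. 35⁻¹ ≡ 16 (mod 43), so λ ≡ 33.
  x = λ² - 33 - 25 = 1089 - 58 ≡ 42; y = λ·(33 - 42) - 0 ≡ 4. → (42, 4)
5G: (42, 4) + (25, 37). λ = (37 - 4)/(25 - 42) ≡ 33/26 mod 43. 26⁻¹ ≡ 5 (mod 43), so λ ≡ 36.
  x = λ² - 42 - 25 = 1296 - 67 ≡ 25; y = λ·(42 - 25) - 4 ≡ 6. → (25, 6)
6G: (25, 6) + (25, 37): same x and y₁ ≡ -y₂, so the sum is 𝒪.
7G: 𝒪 + (25, 37) = (25, 37) (identity).
8G: tangent at (25, 37): λ = (3·25² + 15)/(2·37) ≡ 41/31. 31⁻¹ ≡ 25 (mod 43), so λ ≡ 41·25 ≡ 36.
  x = λ² - 25 - 25 = 1296 - 50 ≡ 42; y = λ·(25 - 42) - 37 ≡ 39. → (42, 39)
9G: (42, 39) + (25, 37). λ = (37 - 39)/(25 - 42) ≡ 41/26 mod 43. 26⁻¹ ≡ 5 (mod 43) since 26·5 = 130 ≡ 1, so λ ≡ 33.
  x = λ² - 42 - 25 = 1089 - 67 ≡ 33; y = λ·(42 - 33) - 39 ≡ 0. → (33, 0)
10G: (33, 0) + (25, 37). λ = (37 - 0)/(25 - 33) ≡ 37/35 mod 43. 35⁻¹ ≡ 16 (mod 43), so λ ≡ 33.
  x = λ² - 33 - 25 = 1089 - 58 ≡ 42; y = λ·(33 - 42) - 0 ≡ 4. → (42, 4)

(42, 4)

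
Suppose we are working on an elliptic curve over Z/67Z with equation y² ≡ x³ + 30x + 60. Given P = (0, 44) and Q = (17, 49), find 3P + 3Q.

First 3P:
Repeated addition: build up to 3P.
2P: tangent at (0, 44): λ = (3·0² + 30)/(2·44) ≡ 30/21. 21⁻¹ ≡ 16 (mod 67), so λ ≡ 30·16 ≡ 11.
  x = λ² - 0 - 0 = 121 - 0 ≡ 54; y = λ·(0 - 54) - 44 ≡ 32. → (54, 32)
3P: (54, 32) + (0, 44). λ = (44 - 32)/(0 - 54) ≡ 12/13 mod 67. 13⁻¹ ≡ 31 (mod 67) since 13·31 = 403 ≡ 1, so λ ≡ 37.
  x = λ² - 54 - 0 = 1369 - 54 ≡ 42; y = λ·(54 - 42) - 32 ≡ 10. → (42, 10)
3P = (42, 10).
Next 3Q:
Repeated addition: build up to 3Q.
2Q: tangent at (17, 49): λ = (3·17² + 30)/(2·49) ≡ 26/31. 31⁻¹ ≡ 13 (mod 67), so λ ≡ 26·13 ≡ 3.
  x = λ² - 17 - 17 = 9 - 34 ≡ 42; y = λ·(17 - 42) - 49 ≡ 10. → (42, 10)
3Q: (42, 10) + (17, 49). λ = (49 - 10)/(17 - 42) ≡ 39/42 mod 67. 42⁻¹ ≡ 8 (mod 67), so λ ≡ 44.
  x = λ² - 42 - 17 = 1936 - 59 ≡ 1; y = λ·(42 - 1) - 10 ≡ 52. → (1, 52)
3Q = (1, 52).
Finally 3P + 3Q:
(42, 10) + (1, 52). λ = (52 - 10)/(1 - 42) ≡ 42/26 mod 67. 26⁻¹ ≡ 49 (mod 67) since 26·49 = 1274 ≡ 1, so λ ≡ 48.
  x = λ² - 42 - 1 = 2304 - 43 ≡ 50; y = λ·(42 - 50) - 10 ≡ 8. → (50, 8)

(50, 8)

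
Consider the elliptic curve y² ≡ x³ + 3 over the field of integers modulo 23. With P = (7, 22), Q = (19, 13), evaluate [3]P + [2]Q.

First 3P:
Repeated addition: build up to 3P.
2P: tangent at (7, 22): λ = (3·7² + 0)/(2·22) ≡ 9/21. 21⁻¹ ≡ 11 (mod 23), so λ ≡ 9·11 ≡ 7.
  x = λ² - 7 - 7 = 49 - 14 ≡ 12; y = λ·(7 - 12) - 22 ≡ 12. → (12, 12)
3P: (12, 12) + (7, 22). λ = (22 - 12)/(7 - 12) ≡ 10/18 mod 23. 18⁻¹ ≡ 9 (mod 23) since 18·9 = 162 ≡ 1, so λ ≡ 21.
  x = λ² - 12 - 7 = 441 - 19 ≡ 8; y = λ·(12 - 8) - 12 ≡ 3. → (8, 3)
3P = (8, 3).
Next 2Q:
Repeated addition: build up to 2Q.
2Q: tangent at (19, 13): λ = (3·19² + 0)/(2·13) ≡ 2/3. 3⁻¹ ≡ 8 (mod 23), so λ ≡ 2·8 ≡ 16.
  x = λ² - 19 - 19 = 256 - 38 ≡ 11; y = λ·(19 - 11) - 13 ≡ 0. → (11, 0)
2Q = (11, 0).
Finally 3P + 2Q:
(8, 3) + (11, 0). λ = (0 - 3)/(11 - 8) ≡ 20/3 mod 23. 3⁻¹ ≡ 8 (mod 23), so λ ≡ 22.
  x = λ² - 8 - 11 = 484 - 19 ≡ 5; y = λ·(8 - 5) - 3 ≡ 17. → (5, 17)

(5, 17)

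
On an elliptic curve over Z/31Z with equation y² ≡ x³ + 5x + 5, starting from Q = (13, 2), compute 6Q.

Double-and-add on 6 = (110)₂. Start with Q = (13, 2) for the leading 1-bit.
double: tangent at (13, 2): λ = (3·13² + 5)/(2·2) ≡ 16/4. 4⁻¹ ≡ 8 (mod 31) since 4·8 = 32 ≡ 1, so λ ≡ 16·8 ≡ 4.
  x = λ² - 13 - 13 = 16 - 26 ≡ 21; y = λ·(13 - 21) - 2 ≡ 28. → (21, 28)
add Q: (21, 28) + (13, 2). λ = (2 - 28)/(13 - 21) ≡ 5/23 mod 31. 23⁻¹ ≡ 27 (mod 31) since 23·27 = 621 ≡ 1, so λ ≡ 11.
  x = λ² - 21 - 13 = 121 - 34 ≡ 25; y = λ·(21 - 25) - 28 ≡ 21. → (25, 21)
double: tangent at (25, 21): λ = (3·25² + 5)/(2·21) ≡ 20/11. 11⁻¹ ≡ 17 (mod 31), so λ ≡ 20·17 ≡ 30.
  x = λ² - 25 - 25 = 900 - 50 ≡ 13; y = λ·(25 - 13) - 21 ≡ 29. → (13, 29)

(13, 29)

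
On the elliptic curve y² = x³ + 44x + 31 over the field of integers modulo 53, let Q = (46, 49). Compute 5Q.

Double-and-add on 5 = (101)₂. Start with Q = (46, 49) for the leading 1-bit.
double: tangent at (46, 49): λ = (3·46² + 44)/(2·49) ≡ 32/45. 45⁻¹ ≡ 33 (mod 53), so λ ≡ 32·33 ≡ 49.
  x = λ² - 46 - 46 = 2401 - 92 ≡ 30; y = λ·(46 - 30) - 49 ≡ 46. → (30, 46)
double: tangent at (30, 46): λ = (3·30² + 44)/(2·46) ≡ 41/39. 39⁻¹ ≡ 34 (mod 53), so λ ≡ 41·34 ≡ 16.
  x = λ² - 30 - 30 = 256 - 60 ≡ 37; y = λ·(30 - 37) - 46 ≡ 1. → (37, 1)
add Q: (37, 1) + (46, 49). λ = (49 - 1)/(46 - 37) ≡ 48/9 mod 53. 9⁻¹ ≡ 6 (mod 53), so λ ≡ 23.
  x = λ² - 37 - 46 = 529 - 83 ≡ 22; y = λ·(37 - 22) - 1 ≡ 26. → (22, 26)

(22, 26)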